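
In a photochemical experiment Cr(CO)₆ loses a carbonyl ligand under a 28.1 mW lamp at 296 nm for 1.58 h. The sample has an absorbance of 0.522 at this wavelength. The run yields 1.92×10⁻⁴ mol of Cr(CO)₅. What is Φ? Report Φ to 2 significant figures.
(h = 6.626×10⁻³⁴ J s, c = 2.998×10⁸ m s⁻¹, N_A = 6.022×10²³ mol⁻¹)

Φ = 0.69

Photon energy at 296 nm: hc/λ = (6.626×10⁻³⁴)(2.998×10⁸)/(296×10⁻⁹) = 6.711×10⁻¹⁹ J.
Energy delivered: (28.1 mW)(5688 s) = 159.8 J.
Photons incident: 159.8 / 6.711×10⁻¹⁹ = 2.381×10²⁰, i.e. 2.381×10²⁰/6.022×10²³ = 3.954×10⁻⁴ mol.
Fraction absorbed: 1 − 10^(−0.522) = 0.6994.
Photons absorbed: 0.6994 × 3.954×10⁻⁴ = 2.765×10⁻⁴ mol.
Φ = 1.92×10⁻⁴ mol / 2.765×10⁻⁴ mol photons = 0.69.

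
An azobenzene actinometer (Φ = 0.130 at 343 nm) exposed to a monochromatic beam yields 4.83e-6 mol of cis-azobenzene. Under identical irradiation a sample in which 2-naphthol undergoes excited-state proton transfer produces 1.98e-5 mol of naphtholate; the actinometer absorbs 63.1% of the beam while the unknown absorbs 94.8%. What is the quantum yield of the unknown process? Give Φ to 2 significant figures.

Photons absorbed by the actinometer: 4.83e-6 / 0.130 = 3.715e-5 mol.
Incident flux: 3.715e-5 / 0.631 = 5.887e-5 einstein.
Absorbed by unknown: 0.948 × 5.887e-5 = 5.581e-5 mol.
Φ(unknown) = 1.98e-5 / 5.581e-5 = 0.35.

Φ = 0.35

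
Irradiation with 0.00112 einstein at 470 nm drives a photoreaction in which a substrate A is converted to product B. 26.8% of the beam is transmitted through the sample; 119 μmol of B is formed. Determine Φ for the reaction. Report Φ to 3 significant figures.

Φ = 0.145

Product: 119 μmol = 1.19×10⁻⁴ mol.
Fraction absorbed: 1 − 26.8/100 = 0.7320.
Photons absorbed: 0.7320 × 0.00112 = 8.198×10⁻⁴ mol.
Φ = 1.19×10⁻⁴ mol / 8.198×10⁻⁴ mol photons = 0.145.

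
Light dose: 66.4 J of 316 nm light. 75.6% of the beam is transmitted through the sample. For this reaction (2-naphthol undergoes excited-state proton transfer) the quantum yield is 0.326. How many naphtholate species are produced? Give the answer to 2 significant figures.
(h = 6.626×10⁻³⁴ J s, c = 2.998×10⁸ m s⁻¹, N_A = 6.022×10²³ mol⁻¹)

Photon energy at 316 nm: hc/λ = (6.626×10⁻³⁴)(2.998×10⁸)/(316×10⁻⁹) = 6.286×10⁻¹⁹ J.
Photons incident: 66.4 / 6.286×10⁻¹⁹ = 1.056×10²⁰, i.e. 1.056×10²⁰/6.022×10²³ = 1.754×10⁻⁴ mol.
Fraction absorbed: 1 − 75.6/100 = 0.2440.
Photons absorbed: 0.2440 × 1.754×10⁻⁴ = 4.280×10⁻⁵ mol.
Product: Φ × n_abs = 0.326 × 4.280×10⁻⁵ = 1.395×10⁻⁵ mol.
As a count: 1.395×10⁻⁵ × 6.022×10²³ = 8.4×10¹⁸.

8.4×10¹⁸ species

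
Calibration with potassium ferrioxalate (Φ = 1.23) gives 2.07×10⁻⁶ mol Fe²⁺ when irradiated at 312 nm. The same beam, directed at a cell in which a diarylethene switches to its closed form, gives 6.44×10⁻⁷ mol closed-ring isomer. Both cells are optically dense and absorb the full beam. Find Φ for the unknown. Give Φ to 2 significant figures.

Photons absorbed by the actinometer: 2.07×10⁻⁶ / 1.23 = 1.683×10⁻⁶ mol.
Φ(unknown) = 6.44×10⁻⁷ / 1.683×10⁻⁶ = 0.38.

Φ = 0.38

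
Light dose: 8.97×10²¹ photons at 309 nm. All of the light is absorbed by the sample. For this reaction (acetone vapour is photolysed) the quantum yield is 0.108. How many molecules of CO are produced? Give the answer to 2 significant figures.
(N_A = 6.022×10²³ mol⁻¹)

9.7×10²⁰ molecules

Moles of photons: 8.97×10²¹ / 6.022×10²³ = 0.01490 mol.
Product: Φ × n_abs = 0.108 × 0.01490 = 0.001609 mol.
As a count: 0.001609 × 6.022×10²³ = 9.7×10²⁰.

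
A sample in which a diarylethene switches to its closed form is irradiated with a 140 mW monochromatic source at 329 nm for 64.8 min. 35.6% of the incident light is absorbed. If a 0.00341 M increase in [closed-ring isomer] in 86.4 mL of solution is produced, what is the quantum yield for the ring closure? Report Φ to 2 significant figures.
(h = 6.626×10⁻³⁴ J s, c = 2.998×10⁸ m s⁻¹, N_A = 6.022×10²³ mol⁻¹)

Product: (0.00341 M)(0.0864 L) = 2.946×10⁻⁴ mol.
Photon energy at 329 nm: hc/λ = (6.626×10⁻³⁴)(2.998×10⁸)/(329×10⁻⁹) = 6.038×10⁻¹⁹ J.
Energy delivered: (140 mW)(3888 s) = 544.3 J.
Photons incident: 544.3 / 6.038×10⁻¹⁹ = 9.015×10²⁰, i.e. 9.015×10²⁰/6.022×10²³ = 0.001497 mol.
Photons absorbed: 0.356 × 0.001497 = 5.329×10⁻⁴ mol.
Φ = 2.946×10⁻⁴ mol / 5.329×10⁻⁴ mol photons = 0.55.

Φ = 0.55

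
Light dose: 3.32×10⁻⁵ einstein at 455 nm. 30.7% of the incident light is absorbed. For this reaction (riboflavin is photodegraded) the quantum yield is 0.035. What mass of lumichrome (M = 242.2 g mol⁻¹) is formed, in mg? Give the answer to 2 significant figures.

Photons absorbed: 0.307 × 3.32×10⁻⁵ = 1.019×10⁻⁵ mol.
Product: Φ × n_abs = 0.035 × 1.019×10⁻⁵ = 3.567×10⁻⁷ mol.
Mass: 3.567×10⁻⁷ × 242.2 = 8.639×10⁻⁵ g = 0.086 mg.

0.086 mg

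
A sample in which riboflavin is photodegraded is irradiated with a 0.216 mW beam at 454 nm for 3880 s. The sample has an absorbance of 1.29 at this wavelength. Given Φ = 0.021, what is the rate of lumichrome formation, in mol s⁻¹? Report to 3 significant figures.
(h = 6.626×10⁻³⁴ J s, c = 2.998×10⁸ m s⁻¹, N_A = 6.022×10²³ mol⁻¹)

Photon energy at 454 nm: hc/λ = (6.626×10⁻³⁴)(2.998×10⁸)/(454×10⁻⁹) = 4.375×10⁻¹⁹ J.
Energy delivered: (0.216 mW)(3880 s) = 0.8381 J.
Photons incident: 0.8381 / 4.375×10⁻¹⁹ = 1.916×10¹⁸, i.e. 1.916×10¹⁸/6.022×10²³ = 3.182×10⁻⁶ mol.
Fraction absorbed: 1 − 10^(−1.29) = 0.9487.
Photons absorbed: 0.9487 × 3.182×10⁻⁶ = 3.019×10⁻⁶ mol.
Product formed: 0.021 × 3.019×10⁻⁶ = 6.340×10⁻⁸ mol.
Rate: 6.340×10⁻⁸ / 3880 s = 1.63×10⁻¹¹ mol s⁻¹.

1.63×10⁻¹¹ mol s⁻¹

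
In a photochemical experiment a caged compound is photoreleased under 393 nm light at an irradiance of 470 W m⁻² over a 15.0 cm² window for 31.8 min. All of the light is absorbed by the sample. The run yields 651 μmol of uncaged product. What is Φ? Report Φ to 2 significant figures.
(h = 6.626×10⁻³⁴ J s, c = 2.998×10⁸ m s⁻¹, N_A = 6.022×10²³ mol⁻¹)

Product: 651 μmol = 6.51×10⁻⁴ mol.
Photon energy at 393 nm: hc/λ = (6.626×10⁻³⁴)(2.998×10⁸)/(393×10⁻⁹) = 5.055×10⁻¹⁹ J.
Energy delivered: (470 W m⁻²)(15.0×10⁻⁴ m²)(1908 s) = 1345 J.
Photons incident: 1345 / 5.055×10⁻¹⁹ = 2.661×10²¹, i.e. 2.661×10²¹/6.022×10²³ = 0.004419 mol.
Φ = 6.51×10⁻⁴ mol / 0.004419 mol photons = 0.15.

Φ = 0.15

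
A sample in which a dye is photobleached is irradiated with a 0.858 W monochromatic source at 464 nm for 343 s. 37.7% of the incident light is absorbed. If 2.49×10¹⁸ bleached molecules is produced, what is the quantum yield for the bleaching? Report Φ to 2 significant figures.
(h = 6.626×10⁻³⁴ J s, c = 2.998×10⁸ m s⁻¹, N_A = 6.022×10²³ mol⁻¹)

Product: 2.49×10¹⁸ / 6.022×10²³ = 4.135×10⁻⁶ mol.
Photon energy at 464 nm: hc/λ = (6.626×10⁻³⁴)(2.998×10⁸)/(464×10⁻⁹) = 4.281×10⁻¹⁹ J.
Energy delivered: (0.858 W)(343 s) = 294.3 J.
Photons incident: 294.3 / 4.281×10⁻¹⁹ = 6.875×10²⁰, i.e. 6.875×10²⁰/6.022×10²³ = 0.001142 mol.
Photons absorbed: 0.377 × 0.001142 = 4.305×10⁻⁴ mol.
Φ = 4.135×10⁻⁶ mol / 4.305×10⁻⁴ mol photons = 0.0096.

Φ = 0.0096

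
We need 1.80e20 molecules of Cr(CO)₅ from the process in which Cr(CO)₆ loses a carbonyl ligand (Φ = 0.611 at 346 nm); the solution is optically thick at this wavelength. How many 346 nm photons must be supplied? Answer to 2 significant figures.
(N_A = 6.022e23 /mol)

2.9e20 photons

Product: 1.80e20 / 6.022e23 = 2.989e-4 mol.
Photons that must be absorbed: 2.989e-4 / 0.611 = 4.892e-4 mol.
Photon count: 4.892e-4 × 6.022e23 = 2.9e20.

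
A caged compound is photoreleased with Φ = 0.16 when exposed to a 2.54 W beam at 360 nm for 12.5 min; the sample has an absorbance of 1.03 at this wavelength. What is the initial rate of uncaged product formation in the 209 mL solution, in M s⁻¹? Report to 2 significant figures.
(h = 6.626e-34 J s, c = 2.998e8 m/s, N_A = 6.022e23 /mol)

5.3e-6 M s⁻¹

Photon energy at 360 nm: hc/λ = (6.626e-34)(2.998e8)/(360e-9) = 5.518e-19 J.
Energy delivered: (2.54 W)(750 s) = 1905 J.
Photons incident: 1905 / 5.518e-19 = 3.452e21, i.e. 3.452e21/6.022e23 = 0.005732 mol.
Fraction absorbed: 1 − 10^(−1.03) = 0.9067.
Photons absorbed: 0.9067 × 0.005732 = 0.005197 mol.
Product formed: 0.16 × 0.005197 = 8.315e-4 mol.
Rate: 8.315e-4 mol / (750 s × 0.209 L) = 5.3e-6 M s⁻¹.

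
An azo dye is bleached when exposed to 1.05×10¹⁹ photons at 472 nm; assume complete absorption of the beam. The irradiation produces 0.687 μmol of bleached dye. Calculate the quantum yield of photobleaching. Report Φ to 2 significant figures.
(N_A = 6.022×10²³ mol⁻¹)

Product: 0.687 μmol = 6.87×10⁻⁷ mol.
Moles of photons: 1.05×10¹⁹ / 6.022×10²³ = 1.744×10⁻⁵ mol.
Φ = 6.87×10⁻⁷ mol / 1.744×10⁻⁵ mol photons = 0.039.

Φ = 0.039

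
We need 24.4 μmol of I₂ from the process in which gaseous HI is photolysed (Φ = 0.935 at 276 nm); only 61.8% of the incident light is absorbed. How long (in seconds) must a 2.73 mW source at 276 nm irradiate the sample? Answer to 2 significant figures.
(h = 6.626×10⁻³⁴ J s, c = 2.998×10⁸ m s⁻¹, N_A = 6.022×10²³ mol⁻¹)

t ≈ 6700 s

Product: 24.4 μmol = 2.44×10⁻⁵ mol.
Photons that must be absorbed: 2.44×10⁻⁵ / 0.935 = 2.610×10⁻⁵ mol.
Incident photons needed: 2.610×10⁻⁵ / 0.618 = 4.223×10⁻⁵ mol.
Photon energy: hc/λ = 7.197×10⁻¹⁹ J; per mole, 4.334×10⁵ J mol⁻¹.
Energy required: 4.223×10⁻⁵ × 4.334×10⁵ = 18.30 J.
Time: 18.30 J / 0.00273 W = 6700 s.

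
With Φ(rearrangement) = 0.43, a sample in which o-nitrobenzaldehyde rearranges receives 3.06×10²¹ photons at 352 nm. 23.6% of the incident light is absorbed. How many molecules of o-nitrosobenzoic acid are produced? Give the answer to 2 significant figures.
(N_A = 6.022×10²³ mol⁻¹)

3.1×10²⁰ molecules

Moles of photons: 3.06×10²¹ / 6.022×10²³ = 0.005081 mol.
Photons absorbed: 0.236 × 0.005081 = 0.001199 mol.
Product: Φ × n_abs = 0.43 × 0.001199 = 5.156×10⁻⁴ mol.
As a count: 5.156×10⁻⁴ × 6.022×10²³ = 3.1×10²⁰.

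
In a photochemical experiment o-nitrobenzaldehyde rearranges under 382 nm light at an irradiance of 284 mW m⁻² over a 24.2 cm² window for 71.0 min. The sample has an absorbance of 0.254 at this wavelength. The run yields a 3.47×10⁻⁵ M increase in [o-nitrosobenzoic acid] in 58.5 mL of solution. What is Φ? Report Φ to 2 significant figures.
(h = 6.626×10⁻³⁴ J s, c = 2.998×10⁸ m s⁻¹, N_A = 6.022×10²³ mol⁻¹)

Product: (3.47×10⁻⁵ M)(0.0585 L) = 2.030×10⁻⁶ mol.
Photon energy at 382 nm: hc/λ = (6.626×10⁻³⁴)(2.998×10⁸)/(382×10⁻⁹) = 5.200×10⁻¹⁹ J.
Energy delivered: (284 mW m⁻²)(24.2×10⁻⁴ m²)(4260 s) = 2.928 J.
Photons incident: 2.928 / 5.200×10⁻¹⁹ = 5.631×10¹⁸, i.e. 5.631×10¹⁸/6.022×10²³ = 9.351×10⁻⁶ mol.
Fraction absorbed: 1 − 10^(−0.254) = 0.4428.
Photons absorbed: 0.4428 × 9.351×10⁻⁶ = 4.141×10⁻⁶ mol.
Φ = 2.030×10⁻⁶ mol / 4.141×10⁻⁶ mol photons = 0.49.

Φ = 0.49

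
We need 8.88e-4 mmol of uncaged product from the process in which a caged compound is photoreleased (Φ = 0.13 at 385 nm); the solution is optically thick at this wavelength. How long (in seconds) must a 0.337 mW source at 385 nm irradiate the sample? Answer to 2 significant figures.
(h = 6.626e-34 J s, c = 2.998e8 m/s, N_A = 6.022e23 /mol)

t ≈ 6300 s

Product: 8.88e-4 mmol = 8.88e-7 mol.
Photons that must be absorbed: 8.88e-7 / 0.13 = 6.831e-6 mol.
Photon energy: hc/λ = 5.160e-19 J; per mole, 3.107e5 J mol⁻¹.
Energy required: 6.831e-6 × 3.107e5 = 2.122 J.
Time: 2.122 J / 0.000337 W = 6300 s.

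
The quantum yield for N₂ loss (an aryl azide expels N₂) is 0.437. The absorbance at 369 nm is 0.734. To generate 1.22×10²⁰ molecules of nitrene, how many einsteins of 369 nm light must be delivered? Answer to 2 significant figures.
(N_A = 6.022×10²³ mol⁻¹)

Product: 1.22×10²⁰ / 6.022×10²³ = 2.026×10⁻⁴ mol.
Photons that must be absorbed: 2.026×10⁻⁴ / 0.437 = 4.636×10⁻⁴ mol.
Fraction absorbed: 1 − 10^(−0.734) = 0.8155.
Incident photons needed: 4.636×10⁻⁴ / 0.8155 = 5.685×10⁻⁴ mol.

5.7×10⁻⁴ einstein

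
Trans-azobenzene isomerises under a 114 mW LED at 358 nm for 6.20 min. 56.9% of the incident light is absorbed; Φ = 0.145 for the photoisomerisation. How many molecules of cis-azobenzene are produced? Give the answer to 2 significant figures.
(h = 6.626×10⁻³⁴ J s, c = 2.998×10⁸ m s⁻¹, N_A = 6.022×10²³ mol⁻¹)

6.3×10¹⁸ molecules

Photon energy at 358 nm: hc/λ = (6.626×10⁻³⁴)(2.998×10⁸)/(358×10⁻⁹) = 5.549×10⁻¹⁹ J.
Energy delivered: (114 mW)(372 s) = 42.41 J.
Photons incident: 42.41 / 5.549×10⁻¹⁹ = 7.643×10¹⁹, i.e. 7.643×10¹⁹/6.022×10²³ = 1.269×10⁻⁴ mol.
Photons absorbed: 0.569 × 1.269×10⁻⁴ = 7.221×10⁻⁵ mol.
Product: Φ × n_abs = 0.145 × 7.221×10⁻⁵ = 1.047×10⁻⁵ mol.
As a count: 1.047×10⁻⁵ × 6.022×10²³ = 6.3×10¹⁸.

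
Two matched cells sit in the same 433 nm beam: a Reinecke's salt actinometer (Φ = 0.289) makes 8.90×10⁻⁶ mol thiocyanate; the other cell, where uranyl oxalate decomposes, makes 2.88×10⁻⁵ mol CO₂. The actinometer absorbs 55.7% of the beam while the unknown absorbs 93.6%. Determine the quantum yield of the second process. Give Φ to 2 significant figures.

Photons absorbed by the actinometer: 8.90×10⁻⁶ / 0.289 = 3.080×10⁻⁵ mol.
Incident flux: 3.080×10⁻⁵ / 0.557 = 5.530×10⁻⁵ einstein.
Absorbed by unknown: 0.936 × 5.530×10⁻⁵ = 5.176×10⁻⁵ mol.
Φ(unknown) = 2.88×10⁻⁵ / 5.176×10⁻⁵ = 0.56.

Φ = 0.56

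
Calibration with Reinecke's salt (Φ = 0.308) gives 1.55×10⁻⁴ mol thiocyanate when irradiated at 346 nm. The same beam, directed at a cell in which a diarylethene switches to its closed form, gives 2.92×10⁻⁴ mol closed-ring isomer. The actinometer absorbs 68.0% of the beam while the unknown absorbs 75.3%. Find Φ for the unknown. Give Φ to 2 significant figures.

Φ = 0.52

Photons absorbed by the actinometer: 1.55×10⁻⁴ / 0.308 = 5.032×10⁻⁴ mol.
Incident flux: 5.032×10⁻⁴ / 0.680 = 7.400×10⁻⁴ einstein.
Absorbed by unknown: 0.753 × 7.400×10⁻⁴ = 5.572×10⁻⁴ mol.
Φ(unknown) = 2.92×10⁻⁴ / 5.572×10⁻⁴ = 0.52.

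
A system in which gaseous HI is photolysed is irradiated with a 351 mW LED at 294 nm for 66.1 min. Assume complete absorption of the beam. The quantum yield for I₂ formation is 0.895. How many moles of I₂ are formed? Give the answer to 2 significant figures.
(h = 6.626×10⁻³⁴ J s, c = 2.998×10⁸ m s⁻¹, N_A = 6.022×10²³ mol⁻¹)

0.0031 mol

Photon energy at 294 nm: hc/λ = (6.626×10⁻³⁴)(2.998×10⁸)/(294×10⁻⁹) = 6.757×10⁻¹⁹ J.
Energy delivered: (351 mW)(3966 s) = 1392 J.
Photons incident: 1392 / 6.757×10⁻¹⁹ = 2.060×10²¹, i.e. 2.060×10²¹/6.022×10²³ = 0.003421 mol.
Product: Φ × n_abs = 0.895 × 0.003421 = 0.003062 mol.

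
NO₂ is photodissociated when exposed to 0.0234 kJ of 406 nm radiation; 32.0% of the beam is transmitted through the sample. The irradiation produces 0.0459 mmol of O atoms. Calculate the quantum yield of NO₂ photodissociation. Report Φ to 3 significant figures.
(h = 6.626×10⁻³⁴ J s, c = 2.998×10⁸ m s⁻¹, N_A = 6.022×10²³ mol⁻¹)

Φ = 0.850

Product: 0.0459 mmol = 4.59×10⁻⁵ mol.
Photon energy at 406 nm: hc/λ = (6.626×10⁻³⁴)(2.998×10⁸)/(406×10⁻⁹) = 4.893×10⁻¹⁹ J.
Incident energy: 0.0234 kJ = 23.4 J.
Photons incident: 23.4 / 4.893×10⁻¹⁹ = 4.782×10¹⁹, i.e. 4.782×10¹⁹/6.022×10²³ = 7.941×10⁻⁵ mol.
Fraction absorbed: 1 − 32.0/100 = 0.6800.
Photons absorbed: 0.6800 × 7.941×10⁻⁵ = 5.400×10⁻⁵ mol.
Φ = 4.59×10⁻⁵ mol / 5.400×10⁻⁵ mol photons = 0.850.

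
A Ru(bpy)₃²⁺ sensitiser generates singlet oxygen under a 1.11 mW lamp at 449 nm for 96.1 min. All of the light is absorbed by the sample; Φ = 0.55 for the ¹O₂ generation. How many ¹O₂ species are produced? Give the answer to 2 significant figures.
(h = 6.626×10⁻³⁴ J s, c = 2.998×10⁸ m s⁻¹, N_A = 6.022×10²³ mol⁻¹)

Photon energy at 449 nm: hc/λ = (6.626×10⁻³⁴)(2.998×10⁸)/(449×10⁻⁹) = 4.424×10⁻¹⁹ J.
Energy delivered: (1.11 mW)(5766 s) = 6.400 J.
Photons incident: 6.400 / 4.424×10⁻¹⁹ = 1.447×10¹⁹, i.e. 1.447×10¹⁹/6.022×10²³ = 2.403×10⁻⁵ mol.
Product: Φ × n_abs = 0.55 × 2.403×10⁻⁵ = 1.322×10⁻⁵ mol.
As a count: 1.322×10⁻⁵ × 6.022×10²³ = 8.0×10¹⁸.

8.0×10¹⁸ species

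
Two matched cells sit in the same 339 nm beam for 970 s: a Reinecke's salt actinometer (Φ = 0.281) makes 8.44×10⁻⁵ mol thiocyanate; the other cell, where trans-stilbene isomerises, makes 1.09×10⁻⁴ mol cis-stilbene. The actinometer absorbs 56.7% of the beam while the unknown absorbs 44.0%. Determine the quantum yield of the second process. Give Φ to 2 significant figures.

Photons absorbed by the actinometer: 8.44×10⁻⁵ / 0.281 = 3.004×10⁻⁴ mol.
Incident flux: 3.004×10⁻⁴ / 0.567 = 5.298×10⁻⁴ einstein.
Absorbed by unknown: 0.440 × 5.298×10⁻⁴ = 2.331×10⁻⁴ mol.
Φ(unknown) = 1.09×10⁻⁴ / 2.331×10⁻⁴ = 0.47.

Φ = 0.47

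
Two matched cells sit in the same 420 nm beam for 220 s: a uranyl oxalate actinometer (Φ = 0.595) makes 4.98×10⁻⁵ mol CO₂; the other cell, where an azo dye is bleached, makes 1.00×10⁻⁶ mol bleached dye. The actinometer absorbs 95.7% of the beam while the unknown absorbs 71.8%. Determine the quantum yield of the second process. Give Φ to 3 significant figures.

Photons absorbed by the actinometer: 4.98×10⁻⁵ / 0.595 = 8.370×10⁻⁵ mol.
Incident flux: 8.370×10⁻⁵ / 0.957 = 8.746×10⁻⁵ einstein.
Absorbed by unknown: 0.718 × 8.746×10⁻⁵ = 6.280×10⁻⁵ mol.
Φ(unknown) = 1.00×10⁻⁶ / 6.280×10⁻⁵ = 0.0159.

Φ = 0.0159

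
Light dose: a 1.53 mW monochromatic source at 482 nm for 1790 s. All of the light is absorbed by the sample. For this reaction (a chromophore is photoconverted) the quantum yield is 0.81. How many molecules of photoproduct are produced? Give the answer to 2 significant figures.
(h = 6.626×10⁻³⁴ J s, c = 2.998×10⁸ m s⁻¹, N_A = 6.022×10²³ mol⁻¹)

Photon energy at 482 nm: hc/λ = (6.626×10⁻³⁴)(2.998×10⁸)/(482×10⁻⁹) = 4.121×10⁻¹⁹ J.
Energy delivered: (1.53 mW)(1790 s) = 2.739 J.
Photons incident: 2.739 / 4.121×10⁻¹⁹ = 6.646×10¹⁸, i.e. 6.646×10¹⁸/6.022×10²³ = 1.104×10⁻⁵ mol.
Product: Φ × n_abs = 0.81 × 1.104×10⁻⁵ = 8.942×10⁻⁶ mol.
As a count: 8.942×10⁻⁶ × 6.022×10²³ = 5.4×10¹⁸.

5.4×10¹⁸ molecules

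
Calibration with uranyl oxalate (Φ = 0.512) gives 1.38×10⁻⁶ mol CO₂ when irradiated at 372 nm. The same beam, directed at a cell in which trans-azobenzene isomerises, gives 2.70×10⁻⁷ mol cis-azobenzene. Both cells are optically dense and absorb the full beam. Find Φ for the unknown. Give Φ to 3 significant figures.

Φ = 0.100

Photons absorbed by the actinometer: 1.38×10⁻⁶ / 0.512 = 2.695×10⁻⁶ mol.
Φ(unknown) = 2.70×10⁻⁷ / 2.695×10⁻⁶ = 0.100.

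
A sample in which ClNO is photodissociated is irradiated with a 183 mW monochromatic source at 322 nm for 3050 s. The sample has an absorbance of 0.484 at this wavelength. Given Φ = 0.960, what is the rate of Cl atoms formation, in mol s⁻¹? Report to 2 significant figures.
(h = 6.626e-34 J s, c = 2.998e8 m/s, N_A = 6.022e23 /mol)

Photon energy at 322 nm: hc/λ = (6.626e-34)(2.998e8)/(322e-9) = 6.169e-19 J.
Energy delivered: (183 mW)(3050 s) = 558.2 J.
Photons incident: 558.2 / 6.169e-19 = 9.048e20, i.e. 9.048e20/6.022e23 = 0.001502 mol.
Fraction absorbed: 1 − 10^(−0.484) = 0.6719.
Photons absorbed: 0.6719 × 0.001502 = 0.001009 mol.
Product formed: 0.960 × 0.001009 = 9.686e-4 mol.
Rate: 9.686e-4 / 3050 s = 3.2e-7 mol s⁻¹.

3.2e-7 mol s⁻¹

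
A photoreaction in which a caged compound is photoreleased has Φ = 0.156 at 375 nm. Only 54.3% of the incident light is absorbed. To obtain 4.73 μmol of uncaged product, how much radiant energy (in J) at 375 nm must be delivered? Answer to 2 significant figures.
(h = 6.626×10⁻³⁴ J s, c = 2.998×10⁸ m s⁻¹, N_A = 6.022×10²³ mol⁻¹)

Product: 4.73 μmol = 4.73×10⁻⁶ mol.
Photons that must be absorbed: 4.73×10⁻⁶ / 0.156 = 3.032×10⁻⁵ mol.
Incident photons needed: 3.032×10⁻⁵ / 0.543 = 5.584×10⁻⁵ mol.
Photon energy: hc/λ = 5.297×10⁻¹⁹ J; per mole, 3.190×10⁵ J mol⁻¹.
Energy required: 5.584×10⁻⁵ × 3.190×10⁵ = 18 J.

18 J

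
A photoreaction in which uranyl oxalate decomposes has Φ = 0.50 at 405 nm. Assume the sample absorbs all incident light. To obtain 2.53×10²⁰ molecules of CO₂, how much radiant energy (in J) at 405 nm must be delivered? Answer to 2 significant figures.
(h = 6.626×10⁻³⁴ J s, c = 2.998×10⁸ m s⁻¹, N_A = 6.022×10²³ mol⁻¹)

Product: 2.53×10²⁰ / 6.022×10²³ = 4.201×10⁻⁴ mol.
Photons that must be absorbed: 4.201×10⁻⁴ / 0.50 = 8.402×10⁻⁴ mol.
Photon energy: hc/λ = 4.905×10⁻¹⁹ J; per mole, 2.954×10⁵ J mol⁻¹.
Energy required: 8.402×10⁻⁴ × 2.954×10⁵ = 250 J.

250 J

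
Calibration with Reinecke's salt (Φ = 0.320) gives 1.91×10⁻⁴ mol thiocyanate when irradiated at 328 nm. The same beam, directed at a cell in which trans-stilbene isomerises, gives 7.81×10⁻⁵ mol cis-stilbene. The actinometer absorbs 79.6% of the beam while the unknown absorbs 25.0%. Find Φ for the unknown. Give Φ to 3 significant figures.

Photons absorbed by the actinometer: 1.91×10⁻⁴ / 0.320 = 5.969×10⁻⁴ mol.
Incident flux: 5.969×10⁻⁴ / 0.796 = 7.499×10⁻⁴ einstein.
Absorbed by unknown: 0.250 × 7.499×10⁻⁴ = 1.875×10⁻⁴ mol.
Φ(unknown) = 7.81×10⁻⁵ / 1.875×10⁻⁴ = 0.417.

Φ = 0.417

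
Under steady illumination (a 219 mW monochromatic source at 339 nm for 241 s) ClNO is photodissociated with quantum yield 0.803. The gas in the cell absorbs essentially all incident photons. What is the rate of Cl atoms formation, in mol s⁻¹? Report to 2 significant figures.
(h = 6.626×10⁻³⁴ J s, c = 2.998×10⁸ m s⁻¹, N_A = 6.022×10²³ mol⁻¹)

Photon energy at 339 nm: hc/λ = (6.626×10⁻³⁴)(2.998×10⁸)/(339×10⁻⁹) = 5.860×10⁻¹⁹ J.
Energy delivered: (219 mW)(241 s) = 52.78 J.
Photons incident: 52.78 / 5.860×10⁻¹⁹ = 9.007×10¹⁹, i.e. 9.007×10¹⁹/6.022×10²³ = 1.496×10⁻⁴ mol.
Product formed: 0.803 × 1.496×10⁻⁴ = 1.201×10⁻⁴ mol.
Rate: 1.201×10⁻⁴ / 241 s = 5.0×10⁻⁷ mol s⁻¹.

5.0×10⁻⁷ mol s⁻¹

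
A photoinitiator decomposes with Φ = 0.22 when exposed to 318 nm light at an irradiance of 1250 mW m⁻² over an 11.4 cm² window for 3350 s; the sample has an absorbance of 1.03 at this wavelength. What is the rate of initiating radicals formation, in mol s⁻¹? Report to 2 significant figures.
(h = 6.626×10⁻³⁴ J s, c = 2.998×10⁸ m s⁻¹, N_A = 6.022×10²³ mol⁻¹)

Photon energy at 318 nm: hc/λ = (6.626×10⁻³⁴)(2.998×10⁸)/(318×10⁻⁹) = 6.247×10⁻¹⁹ J.
Energy delivered: (1250 mW m⁻²)(11.4×10⁻⁴ m²)(3350 s) = 4.774 J.
Photons incident: 4.774 / 6.247×10⁻¹⁹ = 7.642×10¹⁸, i.e. 7.642×10¹⁸/6.022×10²³ = 1.269×10⁻⁵ mol.
Fraction absorbed: 1 − 10^(−1.03) = 0.9067.
Photons absorbed: 0.9067 × 1.269×10⁻⁵ = 1.151×10⁻⁵ mol.
Product formed: 0.22 × 1.151×10⁻⁵ = 2.532×10⁻⁶ mol.
Rate: 2.532×10⁻⁶ / 3350 s = 7.6×10⁻¹⁰ mol s⁻¹.

7.6×10⁻¹⁰ mol s⁻¹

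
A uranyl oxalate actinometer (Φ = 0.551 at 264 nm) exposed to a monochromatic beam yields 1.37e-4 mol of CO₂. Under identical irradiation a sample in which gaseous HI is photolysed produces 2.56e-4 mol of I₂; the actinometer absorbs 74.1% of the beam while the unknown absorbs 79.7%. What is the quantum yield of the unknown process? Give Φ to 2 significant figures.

Φ = 0.96

Photons absorbed by the actinometer: 1.37e-4 / 0.551 = 2.486e-4 mol.
Incident flux: 2.486e-4 / 0.741 = 3.355e-4 einstein.
Absorbed by unknown: 0.797 × 3.355e-4 = 2.674e-4 mol.
Φ(unknown) = 2.56e-4 / 2.674e-4 = 0.96.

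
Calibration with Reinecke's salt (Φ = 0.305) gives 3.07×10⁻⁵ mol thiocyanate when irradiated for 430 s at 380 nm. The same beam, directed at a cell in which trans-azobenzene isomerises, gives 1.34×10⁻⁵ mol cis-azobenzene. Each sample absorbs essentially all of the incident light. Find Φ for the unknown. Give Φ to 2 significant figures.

Photons absorbed by the actinometer: 3.07×10⁻⁵ / 0.305 = 1.007×10⁻⁴ mol.
Φ(unknown) = 1.34×10⁻⁵ / 1.007×10⁻⁴ = 0.13.

Φ = 0.13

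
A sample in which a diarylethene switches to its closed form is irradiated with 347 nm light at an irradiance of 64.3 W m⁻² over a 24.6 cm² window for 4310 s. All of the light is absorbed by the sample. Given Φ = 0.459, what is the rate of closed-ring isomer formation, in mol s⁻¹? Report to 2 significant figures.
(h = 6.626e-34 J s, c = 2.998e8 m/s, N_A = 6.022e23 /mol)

2.1e-7 mol s⁻¹

Photon energy at 347 nm: hc/λ = (6.626e-34)(2.998e8)/(347e-9) = 5.725e-19 J.
Energy delivered: (64.3 W m⁻²)(24.6e-4 m²)(4310 s) = 681.7 J.
Photons incident: 681.7 / 5.725e-19 = 1.191e21, i.e. 1.191e21/6.022e23 = 0.001978 mol.
Product formed: 0.459 × 0.001978 = 9.079e-4 mol.
Rate: 9.079e-4 / 4310 s = 2.1e-7 mol s⁻¹.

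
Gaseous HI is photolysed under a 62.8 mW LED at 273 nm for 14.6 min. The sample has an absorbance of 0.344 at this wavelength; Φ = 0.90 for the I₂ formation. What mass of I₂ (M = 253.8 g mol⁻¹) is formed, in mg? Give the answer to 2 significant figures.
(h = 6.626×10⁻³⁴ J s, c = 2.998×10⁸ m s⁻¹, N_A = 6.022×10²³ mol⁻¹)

Photon energy at 273 nm: hc/λ = (6.626×10⁻³⁴)(2.998×10⁸)/(273×10⁻⁹) = 7.276×10⁻¹⁹ J.
Energy delivered: (62.8 mW)(876 s) = 55.01 J.
Photons incident: 55.01 / 7.276×10⁻¹⁹ = 7.560×10¹⁹, i.e. 7.560×10¹⁹/6.022×10²³ = 1.255×10⁻⁴ mol.
Fraction absorbed: 1 − 10^(−0.344) = 0.5471.
Photons absorbed: 0.5471 × 1.255×10⁻⁴ = 6.866×10⁻⁵ mol.
Product: Φ × n_abs = 0.90 × 6.866×10⁻⁵ = 6.179×10⁻⁵ mol.
Mass: 6.179×10⁻⁵ × 253.8 = 0.01568 g = 16 mg.

16 mg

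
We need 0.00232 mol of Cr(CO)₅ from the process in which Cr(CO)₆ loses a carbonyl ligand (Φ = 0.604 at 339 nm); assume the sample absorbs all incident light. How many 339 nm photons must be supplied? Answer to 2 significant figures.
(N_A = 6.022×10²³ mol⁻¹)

Photons that must be absorbed: 0.00232 / 0.604 = 0.003841 mol.
Photon count: 0.003841 × 6.022×10²³ = 2.3×10²¹.

2.3×10²¹ photons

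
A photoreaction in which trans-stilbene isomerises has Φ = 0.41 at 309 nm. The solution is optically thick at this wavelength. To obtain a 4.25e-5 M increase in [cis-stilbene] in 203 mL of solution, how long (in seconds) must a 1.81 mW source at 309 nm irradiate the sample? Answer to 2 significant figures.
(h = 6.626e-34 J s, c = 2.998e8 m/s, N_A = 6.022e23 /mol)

Product: (4.25e-5 M)(0.203 L) = 8.628e-6 mol.
Photons that must be absorbed: 8.628e-6 / 0.41 = 2.104e-5 mol.
Photon energy: hc/λ = 6.429e-19 J; per mole, 3.872e5 J mol⁻¹.
Energy required: 2.104e-5 × 3.872e5 = 8.147 J.
Time: 8.147 J / 0.00181 W = 4500 s.

t ≈ 4500 s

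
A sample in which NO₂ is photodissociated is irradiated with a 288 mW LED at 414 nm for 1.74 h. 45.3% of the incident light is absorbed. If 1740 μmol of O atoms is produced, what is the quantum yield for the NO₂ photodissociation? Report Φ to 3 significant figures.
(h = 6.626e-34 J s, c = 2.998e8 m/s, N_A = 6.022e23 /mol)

Product: 1740 μmol = 0.00174 mol.
Photon energy at 414 nm: hc/λ = (6.626e-34)(2.998e8)/(414e-9) = 4.798e-19 J.
Energy delivered: (288 mW)(6264 s) = 1804 J.
Photons incident: 1804 / 4.798e-19 = 3.760e21, i.e. 3.760e21/6.022e23 = 0.006244 mol.
Photons absorbed: 0.453 × 0.006244 = 0.002829 mol.
Φ = 0.00174 mol / 0.002829 mol photons = 0.615.

Φ = 0.615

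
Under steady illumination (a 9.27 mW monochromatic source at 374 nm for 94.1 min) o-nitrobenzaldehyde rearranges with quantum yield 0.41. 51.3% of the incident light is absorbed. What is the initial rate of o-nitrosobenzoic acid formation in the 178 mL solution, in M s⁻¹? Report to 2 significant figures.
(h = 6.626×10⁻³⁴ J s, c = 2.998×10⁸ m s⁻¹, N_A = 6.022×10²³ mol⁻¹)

3.4×10⁻⁸ M s⁻¹

Photon energy at 374 nm: hc/λ = (6.626×10⁻³⁴)(2.998×10⁸)/(374×10⁻⁹) = 5.311×10⁻¹⁹ J.
Energy delivered: (9.27 mW)(5646 s) = 52.34 J.
Photons incident: 52.34 / 5.311×10⁻¹⁹ = 9.855×10¹⁹, i.e. 9.855×10¹⁹/6.022×10²³ = 1.636×10⁻⁴ mol.
Photons absorbed: 0.513 × 1.636×10⁻⁴ = 8.393×10⁻⁵ mol.
Product formed: 0.41 × 8.393×10⁻⁵ = 3.441×10⁻⁵ mol.
Rate: 3.441×10⁻⁵ mol / (5646 s × 0.178 L) = 3.4×10⁻⁸ M s⁻¹.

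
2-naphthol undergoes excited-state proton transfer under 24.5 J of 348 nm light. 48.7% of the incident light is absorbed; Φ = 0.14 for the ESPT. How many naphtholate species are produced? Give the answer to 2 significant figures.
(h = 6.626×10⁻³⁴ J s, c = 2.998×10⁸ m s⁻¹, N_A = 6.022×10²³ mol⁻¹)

Photon energy at 348 nm: hc/λ = (6.626×10⁻³⁴)(2.998×10⁸)/(348×10⁻⁹) = 5.708×10⁻¹⁹ J.
Photons incident: 24.5 / 5.708×10⁻¹⁹ = 4.292×10¹⁹, i.e. 4.292×10¹⁹/6.022×10²³ = 7.127×10⁻⁵ mol.
Photons absorbed: 0.487 × 7.127×10⁻⁵ = 3.471×10⁻⁵ mol.
Product: Φ × n_abs = 0.14 × 3.471×10⁻⁵ = 4.859×10⁻⁶ mol.
As a count: 4.859×10⁻⁶ × 6.022×10²³ = 2.9×10¹⁸.

2.9×10¹⁸ species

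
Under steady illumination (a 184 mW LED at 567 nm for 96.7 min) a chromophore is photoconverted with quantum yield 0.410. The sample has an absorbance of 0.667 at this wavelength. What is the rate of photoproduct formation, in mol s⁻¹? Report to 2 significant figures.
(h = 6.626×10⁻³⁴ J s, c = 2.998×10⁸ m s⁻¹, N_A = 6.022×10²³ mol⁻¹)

2.8×10⁻⁷ mol s⁻¹

Photon energy at 567 nm: hc/λ = (6.626×10⁻³⁴)(2.998×10⁸)/(567×10⁻⁹) = 3.503×10⁻¹⁹ J.
Energy delivered: (184 mW)(5802 s) = 1068 J.
Photons incident: 1068 / 3.503×10⁻¹⁹ = 3.049×10²¹, i.e. 3.049×10²¹/6.022×10²³ = 0.005063 mol.
Fraction absorbed: 1 − 10^(−0.667) = 0.7847.
Photons absorbed: 0.7847 × 0.005063 = 0.003973 mol.
Product formed: 0.410 × 0.003973 = 0.001629 mol.
Rate: 0.001629 / 5802 s = 2.8×10⁻⁷ mol s⁻¹.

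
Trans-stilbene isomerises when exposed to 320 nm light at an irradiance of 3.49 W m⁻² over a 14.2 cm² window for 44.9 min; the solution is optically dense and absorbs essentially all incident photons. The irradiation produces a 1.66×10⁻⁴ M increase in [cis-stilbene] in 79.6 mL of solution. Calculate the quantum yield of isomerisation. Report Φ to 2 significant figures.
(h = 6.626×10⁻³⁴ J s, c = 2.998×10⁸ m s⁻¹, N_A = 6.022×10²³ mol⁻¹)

Φ = 0.37

Product: (1.66×10⁻⁴ M)(0.0796 L) = 1.321×10⁻⁵ mol.
Photon energy at 320 nm: hc/λ = (6.626×10⁻³⁴)(2.998×10⁸)/(320×10⁻⁹) = 6.208×10⁻¹⁹ J.
Energy delivered: (3.49 W m⁻²)(14.2×10⁻⁴ m²)(2694 s) = 13.35 J.
Photons incident: 13.35 / 6.208×10⁻¹⁹ = 2.150×10¹⁹, i.e. 2.150×10¹⁹/6.022×10²³ = 3.570×10⁻⁵ mol.
Φ = 1.321×10⁻⁵ mol / 3.570×10⁻⁵ mol photons = 0.37.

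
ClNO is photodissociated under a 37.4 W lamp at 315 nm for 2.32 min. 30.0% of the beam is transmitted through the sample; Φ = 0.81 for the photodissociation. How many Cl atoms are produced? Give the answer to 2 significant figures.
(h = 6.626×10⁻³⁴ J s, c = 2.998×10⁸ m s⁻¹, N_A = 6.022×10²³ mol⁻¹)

Photon energy at 315 nm: hc/λ = (6.626×10⁻³⁴)(2.998×10⁸)/(315×10⁻⁹) = 6.306×10⁻¹⁹ J.
Energy delivered: (37.4 W)(139.2 s) = 5206 J.
Photons incident: 5206 / 6.306×10⁻¹⁹ = 8.256×10²¹, i.e. 8.256×10²¹/6.022×10²³ = 0.01371 mol.
Fraction absorbed: 1 − 30.0/100 = 0.7000.
Photons absorbed: 0.7000 × 0.01371 = 0.009597 mol.
Product: Φ × n_abs = 0.81 × 0.009597 = 0.007774 mol.
As a count: 0.007774 × 6.022×10²³ = 4.7×10²¹.

4.7×10²¹ atoms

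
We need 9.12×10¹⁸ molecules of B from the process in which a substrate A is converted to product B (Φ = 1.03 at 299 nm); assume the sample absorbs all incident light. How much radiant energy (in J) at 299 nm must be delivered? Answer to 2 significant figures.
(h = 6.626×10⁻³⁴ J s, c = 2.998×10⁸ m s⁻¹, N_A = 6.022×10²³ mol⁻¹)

Product: 9.12×10¹⁸ / 6.022×10²³ = 1.514×10⁻⁵ mol.
Photons that must be absorbed: 1.514×10⁻⁵ / 1.03 = 1.470×10⁻⁵ mol.
Photon energy: hc/λ = 6.644×10⁻¹⁹ J; per mole, 4.001×10⁵ J mol⁻¹.
Energy required: 1.470×10⁻⁵ × 4.001×10⁵ = 5.9 J.

5.9 J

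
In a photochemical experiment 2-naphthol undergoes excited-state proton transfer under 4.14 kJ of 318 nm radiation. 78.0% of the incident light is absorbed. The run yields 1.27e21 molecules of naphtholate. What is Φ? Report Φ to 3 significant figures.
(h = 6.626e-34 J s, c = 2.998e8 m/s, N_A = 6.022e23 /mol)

Product: 1.27e21 / 6.022e23 = 0.002109 mol.
Photon energy at 318 nm: hc/λ = (6.626e-34)(2.998e8)/(318e-9) = 6.247e-19 J.
Incident energy: 4.14 kJ = 4140 J.
Photons incident: 4140 / 6.247e-19 = 6.627e21, i.e. 6.627e21/6.022e23 = 0.01100 mol.
Photons absorbed: 0.780 × 0.01100 = 0.008580 mol.
Φ = 0.002109 mol / 0.008580 mol photons = 0.246.

Φ = 0.246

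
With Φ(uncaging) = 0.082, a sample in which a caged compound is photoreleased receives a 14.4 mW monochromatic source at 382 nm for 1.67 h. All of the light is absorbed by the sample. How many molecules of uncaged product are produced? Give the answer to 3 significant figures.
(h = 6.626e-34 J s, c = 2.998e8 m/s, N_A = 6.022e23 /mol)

1.37e19 molecules

Photon energy at 382 nm: hc/λ = (6.626e-34)(2.998e8)/(382e-9) = 5.200e-19 J.
Energy delivered: (14.4 mW)(6012 s) = 86.57 J.
Photons incident: 86.57 / 5.200e-19 = 1.665e20, i.e. 1.665e20/6.022e23 = 2.765e-4 mol.
Product: Φ × n_abs = 0.082 × 2.765e-4 = 2.267e-5 mol.
As a count: 2.267e-5 × 6.022e23 = 1.37e19.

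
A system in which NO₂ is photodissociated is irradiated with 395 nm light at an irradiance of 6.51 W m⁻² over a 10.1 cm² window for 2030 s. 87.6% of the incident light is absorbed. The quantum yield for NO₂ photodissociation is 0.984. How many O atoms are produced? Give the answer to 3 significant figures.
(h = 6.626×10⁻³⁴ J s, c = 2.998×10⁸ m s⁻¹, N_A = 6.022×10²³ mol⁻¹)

2.29×10¹⁹ atoms

Photon energy at 395 nm: hc/λ = (6.626×10⁻³⁴)(2.998×10⁸)/(395×10⁻⁹) = 5.029×10⁻¹⁹ J.
Energy delivered: (6.51 W m⁻²)(10.1×10⁻⁴ m²)(2030 s) = 13.35 J.
Photons incident: 13.35 / 5.029×10⁻¹⁹ = 2.655×10¹⁹, i.e. 2.655×10¹⁹/6.022×10²³ = 4.409×10⁻⁵ mol.
Photons absorbed: 0.876 × 4.409×10⁻⁵ = 3.862×10⁻⁵ mol.
Product: Φ × n_abs = 0.984 × 3.862×10⁻⁵ = 3.800×10⁻⁵ mol.
As a count: 3.800×10⁻⁵ × 6.022×10²³ = 2.29×10¹⁹.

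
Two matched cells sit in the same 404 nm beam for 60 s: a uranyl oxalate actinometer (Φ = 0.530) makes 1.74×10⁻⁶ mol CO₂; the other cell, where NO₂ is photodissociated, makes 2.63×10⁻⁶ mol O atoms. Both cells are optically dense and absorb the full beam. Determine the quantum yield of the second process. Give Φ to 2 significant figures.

Φ = 0.80

Photons absorbed by the actinometer: 1.74×10⁻⁶ / 0.530 = 3.283×10⁻⁶ mol.
Φ(unknown) = 2.63×10⁻⁶ / 3.283×10⁻⁶ = 0.80.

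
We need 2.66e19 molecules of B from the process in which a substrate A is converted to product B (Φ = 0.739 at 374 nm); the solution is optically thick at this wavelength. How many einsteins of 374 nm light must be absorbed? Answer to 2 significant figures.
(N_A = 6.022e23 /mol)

Product: 2.66e19 / 6.022e23 = 4.417e-5 mol.
Photons that must be absorbed: 4.417e-5 / 0.739 = 5.977e-5 mol.

6.0e-5 einstein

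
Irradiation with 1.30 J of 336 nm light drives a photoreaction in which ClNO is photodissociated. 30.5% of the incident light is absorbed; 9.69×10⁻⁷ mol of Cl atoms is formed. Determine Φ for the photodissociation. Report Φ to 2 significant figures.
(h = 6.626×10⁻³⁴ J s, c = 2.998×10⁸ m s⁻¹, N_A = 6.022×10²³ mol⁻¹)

Φ = 0.87

Photon energy at 336 nm: hc/λ = (6.626×10⁻³⁴)(2.998×10⁸)/(336×10⁻⁹) = 5.912×10⁻¹⁹ J.
Photons incident: 1.30 / 5.912×10⁻¹⁹ = 2.199×10¹⁸, i.e. 2.199×10¹⁸/6.022×10²³ = 3.652×10⁻⁶ mol.
Photons absorbed: 0.305 × 3.652×10⁻⁶ = 1.114×10⁻⁶ mol.
Φ = 9.69×10⁻⁷ mol / 1.114×10⁻⁶ mol photons = 0.87.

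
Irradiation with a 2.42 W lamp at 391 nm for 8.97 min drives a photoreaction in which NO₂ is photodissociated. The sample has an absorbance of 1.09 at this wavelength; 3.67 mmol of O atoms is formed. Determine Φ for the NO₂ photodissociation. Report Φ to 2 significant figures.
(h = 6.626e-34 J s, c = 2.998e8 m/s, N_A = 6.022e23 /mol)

Product: 3.67 mmol = 0.00367 mol.
Photon energy at 391 nm: hc/λ = (6.626e-34)(2.998e8)/(391e-9) = 5.080e-19 J.
Energy delivered: (2.42 W)(538.2 s) = 1302 J.
Photons incident: 1302 / 5.080e-19 = 2.563e21, i.e. 2.563e21/6.022e23 = 0.004256 mol.
Fraction absorbed: 1 − 10^(−1.09) = 0.9187.
Photons absorbed: 0.9187 × 0.004256 = 0.003910 mol.
Φ = 0.00367 mol / 0.003910 mol photons = 0.94.

Φ = 0.94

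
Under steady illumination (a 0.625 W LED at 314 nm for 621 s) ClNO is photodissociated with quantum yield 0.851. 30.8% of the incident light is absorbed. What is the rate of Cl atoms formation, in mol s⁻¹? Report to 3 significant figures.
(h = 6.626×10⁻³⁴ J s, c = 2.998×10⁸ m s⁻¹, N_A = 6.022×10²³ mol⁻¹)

Photon energy at 314 nm: hc/λ = (6.626×10⁻³⁴)(2.998×10⁸)/(314×10⁻⁹) = 6.326×10⁻¹⁹ J.
Energy delivered: (0.625 W)(621 s) = 388.1 J.
Photons incident: 388.1 / 6.326×10⁻¹⁹ = 6.135×10²⁰, i.e. 6.135×10²⁰/6.022×10²³ = 0.001019 mol.
Photons absorbed: 0.308 × 0.001019 = 3.139×10⁻⁴ mol.
Product formed: 0.851 × 3.139×10⁻⁴ = 2.671×10⁻⁴ mol.
Rate: 2.671×10⁻⁴ / 621 s = 4.30×10⁻⁷ mol s⁻¹.

4.30×10⁻⁷ mol s⁻¹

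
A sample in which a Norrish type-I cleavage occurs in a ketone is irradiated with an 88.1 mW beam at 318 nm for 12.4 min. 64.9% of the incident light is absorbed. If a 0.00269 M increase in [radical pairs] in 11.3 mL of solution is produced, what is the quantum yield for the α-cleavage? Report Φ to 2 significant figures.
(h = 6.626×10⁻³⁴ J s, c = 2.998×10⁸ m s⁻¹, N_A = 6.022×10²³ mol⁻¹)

Product: (0.00269 M)(0.0113 L) = 3.040×10⁻⁵ mol.
Photon energy at 318 nm: hc/λ = (6.626×10⁻³⁴)(2.998×10⁸)/(318×10⁻⁹) = 6.247×10⁻¹⁹ J.
Energy delivered: (88.1 mW)(744 s) = 65.55 J.
Photons incident: 65.55 / 6.247×10⁻¹⁹ = 1.049×10²⁰, i.e. 1.049×10²⁰/6.022×10²³ = 1.742×10⁻⁴ mol.
Photons absorbed: 0.649 × 1.742×10⁻⁴ = 1.131×10⁻⁴ mol.
Φ = 3.040×10⁻⁵ mol / 1.131×10⁻⁴ mol photons = 0.27.

Φ = 0.27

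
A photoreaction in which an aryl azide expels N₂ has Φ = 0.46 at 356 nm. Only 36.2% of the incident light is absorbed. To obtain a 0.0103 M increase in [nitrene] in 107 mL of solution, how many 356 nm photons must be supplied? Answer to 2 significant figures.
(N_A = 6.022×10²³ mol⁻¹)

Product: (0.0103 M)(0.107 L) = 0.001102 mol.
Photons that must be absorbed: 0.001102 / 0.46 = 0.002396 mol.
Incident photons needed: 0.002396 / 0.362 = 0.006619 mol.
Photon count: 0.006619 × 6.022×10²³ = 4.0×10²¹.

4.0×10²¹ photons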